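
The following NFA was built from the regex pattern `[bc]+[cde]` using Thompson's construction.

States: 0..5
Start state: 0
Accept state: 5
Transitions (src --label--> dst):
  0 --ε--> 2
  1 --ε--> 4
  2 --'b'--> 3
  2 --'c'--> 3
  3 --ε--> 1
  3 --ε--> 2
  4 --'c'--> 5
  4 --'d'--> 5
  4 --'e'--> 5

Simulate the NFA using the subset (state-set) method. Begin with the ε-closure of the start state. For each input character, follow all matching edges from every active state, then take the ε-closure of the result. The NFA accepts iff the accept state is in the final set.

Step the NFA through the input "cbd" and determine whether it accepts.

S₀ = ε-closure({0}) = {0,2}
'c' @ 1: {1,2,3,4}
'b' @ 2: {1,2,3,4}
'd' @ 3: {5}  [accepting]
after full input: {5}  (accept=5 in)

Answer: ACCEPT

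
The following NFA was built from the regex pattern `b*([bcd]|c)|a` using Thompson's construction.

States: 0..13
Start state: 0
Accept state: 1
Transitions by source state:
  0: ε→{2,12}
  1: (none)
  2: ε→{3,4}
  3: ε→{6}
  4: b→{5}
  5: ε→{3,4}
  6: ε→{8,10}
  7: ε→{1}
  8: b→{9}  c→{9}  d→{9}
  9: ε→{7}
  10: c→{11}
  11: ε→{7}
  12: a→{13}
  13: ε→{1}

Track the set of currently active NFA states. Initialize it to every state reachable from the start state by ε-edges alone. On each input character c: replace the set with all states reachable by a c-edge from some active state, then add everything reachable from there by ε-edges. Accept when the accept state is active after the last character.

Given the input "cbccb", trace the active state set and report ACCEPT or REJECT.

Answer: REJECT

Steps:
start: ε-closure({0}) = {0,2,3,4,6,8,10,12}
'c' @ 1: {1,7,9,11}  ✓accept
'b' @ 2: {}  — state set empty
rest 'ccb' ignored (set empty)
after full input: {}  (accept=1 not in)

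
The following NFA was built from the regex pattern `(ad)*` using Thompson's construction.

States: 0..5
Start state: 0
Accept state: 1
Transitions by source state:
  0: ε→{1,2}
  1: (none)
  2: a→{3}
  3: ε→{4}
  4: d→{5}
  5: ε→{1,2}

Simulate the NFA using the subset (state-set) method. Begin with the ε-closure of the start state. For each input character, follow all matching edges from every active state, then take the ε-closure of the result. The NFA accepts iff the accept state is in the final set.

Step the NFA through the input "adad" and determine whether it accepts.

S₀ = ε-closure({0}) = {0,1,2}
'a' @ 1: {3,4}
'd' @ 2: {1,2,5}  [accepting]
'a' @ 3: {3,4}
'd' @ 4: {1,2,5}  [accepting]
end set {1,2,5} — state 1 in

Answer: ACCEPT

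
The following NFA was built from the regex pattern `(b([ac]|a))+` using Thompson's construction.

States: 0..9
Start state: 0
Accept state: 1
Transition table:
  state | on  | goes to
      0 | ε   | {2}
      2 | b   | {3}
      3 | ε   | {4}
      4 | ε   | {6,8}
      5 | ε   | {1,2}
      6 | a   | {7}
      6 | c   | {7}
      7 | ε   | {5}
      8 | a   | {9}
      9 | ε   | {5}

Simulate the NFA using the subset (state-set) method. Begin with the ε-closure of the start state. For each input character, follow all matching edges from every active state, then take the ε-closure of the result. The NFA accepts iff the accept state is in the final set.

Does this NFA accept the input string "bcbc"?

Answer: ACCEPT

Steps:
start: ε-closure({0}) = {0,2}
'b' @ 1: {3,4,6,8}
'c' @ 2: {1,2,5,7}  ✓accept
'b' @ 3: {3,4,6,8}
'c' @ 4: {1,2,5,7}  ✓accept
end set {1,2,5,7} — state 1 in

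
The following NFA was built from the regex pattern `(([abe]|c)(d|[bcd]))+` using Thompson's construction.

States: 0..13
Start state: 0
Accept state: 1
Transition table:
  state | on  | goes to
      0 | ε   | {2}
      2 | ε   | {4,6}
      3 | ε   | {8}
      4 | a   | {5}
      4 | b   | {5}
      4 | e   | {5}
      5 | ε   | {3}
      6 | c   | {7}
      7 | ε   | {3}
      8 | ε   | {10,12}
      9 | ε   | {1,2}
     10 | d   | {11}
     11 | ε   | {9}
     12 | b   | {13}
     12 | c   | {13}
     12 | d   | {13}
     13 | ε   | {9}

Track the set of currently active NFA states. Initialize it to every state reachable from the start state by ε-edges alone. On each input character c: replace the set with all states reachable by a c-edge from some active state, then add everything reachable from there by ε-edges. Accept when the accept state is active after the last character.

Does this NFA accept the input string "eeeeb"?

S₀ = ε-closure({0}) = {0,2,4,6}
'e' @ 1: {3,5,8,10,12}
'e' @ 2: {}  — no active states
rest 'eeb' ignored (set empty)
end set {} — state 1 not in

Answer: REJECT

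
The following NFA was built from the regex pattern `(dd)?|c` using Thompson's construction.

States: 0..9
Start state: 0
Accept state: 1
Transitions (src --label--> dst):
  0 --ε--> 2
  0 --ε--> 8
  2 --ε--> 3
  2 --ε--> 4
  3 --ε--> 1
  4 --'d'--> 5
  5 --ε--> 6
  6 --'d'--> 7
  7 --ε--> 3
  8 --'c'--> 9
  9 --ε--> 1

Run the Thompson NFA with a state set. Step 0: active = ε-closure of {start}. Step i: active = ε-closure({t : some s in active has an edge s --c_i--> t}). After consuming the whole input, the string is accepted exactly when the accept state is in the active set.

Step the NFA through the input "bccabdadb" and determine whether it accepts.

Answer: REJECT

Trace:
S₀ = ε-closure({0}) = {0,1,2,3,4,8}
'b' @ 1: {}  — no active states
rest 'ccabdadb' ignored (set empty)
end set {} — state 1 not in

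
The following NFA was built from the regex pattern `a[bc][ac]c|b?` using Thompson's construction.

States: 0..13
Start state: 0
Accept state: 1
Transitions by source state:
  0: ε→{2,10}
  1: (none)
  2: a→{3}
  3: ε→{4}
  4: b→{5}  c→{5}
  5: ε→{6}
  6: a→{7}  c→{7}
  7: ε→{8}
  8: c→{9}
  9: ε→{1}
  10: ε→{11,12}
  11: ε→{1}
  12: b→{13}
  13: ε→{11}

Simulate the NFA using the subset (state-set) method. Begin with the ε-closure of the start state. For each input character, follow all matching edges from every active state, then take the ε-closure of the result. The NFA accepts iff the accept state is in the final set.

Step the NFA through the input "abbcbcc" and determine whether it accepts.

Answer: REJECT

Derivation:
initial (ε-close {0}): {0,1,2,10,11,12}
'a' @ 1: {3,4}
'b' @ 2: {5,6}
'b' @ 3: {}  — no active states
rest 'cbcc' ignored (set empty)
final: {}; accept 1 not in set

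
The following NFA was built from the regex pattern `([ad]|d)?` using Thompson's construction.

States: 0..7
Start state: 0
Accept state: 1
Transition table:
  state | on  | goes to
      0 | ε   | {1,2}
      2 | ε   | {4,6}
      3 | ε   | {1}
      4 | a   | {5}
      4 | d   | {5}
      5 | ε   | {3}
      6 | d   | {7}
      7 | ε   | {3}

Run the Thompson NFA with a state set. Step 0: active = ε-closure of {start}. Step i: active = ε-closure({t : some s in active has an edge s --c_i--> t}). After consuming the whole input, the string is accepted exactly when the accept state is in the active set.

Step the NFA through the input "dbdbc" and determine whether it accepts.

Answer: REJECT

Steps:
S₀ = ε-closure({0}) = {0,1,2,4,6}
'd' @ 1: {1,3,5,7}  (accept∈set)
'b' @ 2: {}  — dead — no transitions
rest 'dbc' ignored (set empty)
after full input: {}  (accept=1 not in)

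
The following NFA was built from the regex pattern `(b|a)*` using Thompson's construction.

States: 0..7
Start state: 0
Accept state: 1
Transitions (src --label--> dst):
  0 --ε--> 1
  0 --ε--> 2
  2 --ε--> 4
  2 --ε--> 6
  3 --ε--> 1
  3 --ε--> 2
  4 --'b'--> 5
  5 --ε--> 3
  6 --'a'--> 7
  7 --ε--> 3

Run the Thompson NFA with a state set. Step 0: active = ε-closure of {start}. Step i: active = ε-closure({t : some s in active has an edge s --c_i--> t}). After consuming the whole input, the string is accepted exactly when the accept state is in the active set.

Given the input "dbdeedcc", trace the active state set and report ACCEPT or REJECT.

initial (ε-close {0}): {0,1,2,4,6}
'd' @ 1: {}  — state set empty
rest 'bdeedcc' ignored (set empty)
final: {}; accept 1 not in set

Answer: REJECT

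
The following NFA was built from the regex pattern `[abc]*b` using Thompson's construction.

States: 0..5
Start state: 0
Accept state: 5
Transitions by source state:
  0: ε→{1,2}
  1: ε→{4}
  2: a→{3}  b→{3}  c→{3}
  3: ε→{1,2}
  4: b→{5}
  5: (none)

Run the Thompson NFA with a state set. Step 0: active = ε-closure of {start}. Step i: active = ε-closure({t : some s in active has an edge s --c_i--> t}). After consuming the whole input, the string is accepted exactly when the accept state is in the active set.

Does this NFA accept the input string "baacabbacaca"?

Answer: REJECT

Derivation:
initial (ε-close {0}): {0,1,2,4}
'b' @ 1: {1,2,3,4,5}  [accepting]
'a' @ 2: {1,2,3,4}
'a' @ 3: {1,2,3,4}
'c' @ 4: {1,2,3,4}
'a' @ 5: {1,2,3,4}
'b' @ 6: {1,2,3,4,5}  [accepting]
'b' @ 7: {1,2,3,4,5}  [accepting]
'a' @ 8: {1,2,3,4}
'c' @ 9: {1,2,3,4}
'a' @ 10: {1,2,3,4}
'c' @ 11: {1,2,3,4}
'a' @ 12: {1,2,3,4}
after full input: {1,2,3,4}  (accept=5 not in)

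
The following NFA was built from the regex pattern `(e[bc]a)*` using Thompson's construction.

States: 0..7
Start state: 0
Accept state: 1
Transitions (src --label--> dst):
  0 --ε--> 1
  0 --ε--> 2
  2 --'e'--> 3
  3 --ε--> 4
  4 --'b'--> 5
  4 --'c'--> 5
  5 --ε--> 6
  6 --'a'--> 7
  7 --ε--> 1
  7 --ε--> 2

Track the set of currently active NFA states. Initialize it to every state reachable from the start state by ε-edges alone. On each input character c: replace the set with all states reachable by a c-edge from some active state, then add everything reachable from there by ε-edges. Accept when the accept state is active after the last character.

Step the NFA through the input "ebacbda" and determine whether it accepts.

Answer: REJECT

Derivation:
S₀ = ε-closure({0}) = {0,1,2}
'e' @ 1: {3,4}
'b' @ 2: {5,6}
'a' @ 3: {1,2,7}  ✓accept
'c' @ 4: {}  — dead — no transitions
rest 'bda' ignored (set empty)
end set {} — state 1 not in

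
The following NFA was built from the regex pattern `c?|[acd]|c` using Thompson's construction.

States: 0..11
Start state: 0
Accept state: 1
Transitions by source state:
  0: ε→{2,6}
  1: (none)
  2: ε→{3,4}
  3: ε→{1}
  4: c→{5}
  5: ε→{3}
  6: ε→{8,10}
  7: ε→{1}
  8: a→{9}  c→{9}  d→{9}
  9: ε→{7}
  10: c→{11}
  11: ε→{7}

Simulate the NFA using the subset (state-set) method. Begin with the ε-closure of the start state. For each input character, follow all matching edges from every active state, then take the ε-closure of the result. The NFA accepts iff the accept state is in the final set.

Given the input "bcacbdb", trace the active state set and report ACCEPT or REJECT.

Answer: REJECT

Trace:
initial (ε-close {0}): {0,1,2,3,4,6,8,10}
'b' @ 1: {}  — dead — no transitions
rest 'cacbdb' ignored (set empty)
after full input: {}  (accept=1 not in)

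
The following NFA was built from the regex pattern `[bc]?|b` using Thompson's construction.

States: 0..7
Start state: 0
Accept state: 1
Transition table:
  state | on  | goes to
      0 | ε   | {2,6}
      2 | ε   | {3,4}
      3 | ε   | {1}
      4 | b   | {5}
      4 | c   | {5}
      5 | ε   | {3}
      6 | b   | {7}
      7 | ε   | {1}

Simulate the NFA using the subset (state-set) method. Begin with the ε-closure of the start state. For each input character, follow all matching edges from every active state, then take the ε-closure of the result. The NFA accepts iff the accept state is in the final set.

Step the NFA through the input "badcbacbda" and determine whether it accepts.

Answer: REJECT

Trace:
S₀ = ε-closure({0}) = {0,1,2,3,4,6}
'b' @ 1: {1,3,5,7}  ✓accept
'a' @ 2: {}  — state set empty
rest 'dcbacbda' ignored (set empty)
final: {}; accept 1 not in set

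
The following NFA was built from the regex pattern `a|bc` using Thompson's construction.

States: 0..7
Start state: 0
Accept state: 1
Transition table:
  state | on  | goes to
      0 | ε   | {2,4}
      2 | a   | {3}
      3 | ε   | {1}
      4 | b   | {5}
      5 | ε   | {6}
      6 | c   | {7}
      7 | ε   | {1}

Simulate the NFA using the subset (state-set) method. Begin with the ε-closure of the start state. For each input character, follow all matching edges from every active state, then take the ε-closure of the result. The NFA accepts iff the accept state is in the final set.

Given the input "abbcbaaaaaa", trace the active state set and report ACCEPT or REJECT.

Answer: REJECT

Steps:
start: ε-closure({0}) = {0,2,4}
'a' @ 1: {1,3}  ✓accept
'b' @ 2: {}  — state set empty
rest 'bcbaaaaaa' ignored (set empty)
after full input: {}  (accept=1 not in)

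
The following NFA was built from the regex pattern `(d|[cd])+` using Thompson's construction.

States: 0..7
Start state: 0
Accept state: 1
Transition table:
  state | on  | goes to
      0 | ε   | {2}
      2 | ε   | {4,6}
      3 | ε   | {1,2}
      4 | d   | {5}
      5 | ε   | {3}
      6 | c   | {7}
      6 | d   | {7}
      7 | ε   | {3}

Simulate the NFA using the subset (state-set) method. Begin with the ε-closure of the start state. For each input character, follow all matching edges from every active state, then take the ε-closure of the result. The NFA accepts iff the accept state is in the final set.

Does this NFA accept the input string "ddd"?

start: ε-closure({0}) = {0,2,4,6}
'd' @ 1: {1,2,3,4,5,6,7}  [accepting]
'd' @ 2: {1,2,3,4,5,6,7}  [accepting]
'd' @ 3: {1,2,3,4,5,6,7}  [accepting]
after full input: {1,2,3,4,5,6,7}  (accept=1 in)

Answer: ACCEPT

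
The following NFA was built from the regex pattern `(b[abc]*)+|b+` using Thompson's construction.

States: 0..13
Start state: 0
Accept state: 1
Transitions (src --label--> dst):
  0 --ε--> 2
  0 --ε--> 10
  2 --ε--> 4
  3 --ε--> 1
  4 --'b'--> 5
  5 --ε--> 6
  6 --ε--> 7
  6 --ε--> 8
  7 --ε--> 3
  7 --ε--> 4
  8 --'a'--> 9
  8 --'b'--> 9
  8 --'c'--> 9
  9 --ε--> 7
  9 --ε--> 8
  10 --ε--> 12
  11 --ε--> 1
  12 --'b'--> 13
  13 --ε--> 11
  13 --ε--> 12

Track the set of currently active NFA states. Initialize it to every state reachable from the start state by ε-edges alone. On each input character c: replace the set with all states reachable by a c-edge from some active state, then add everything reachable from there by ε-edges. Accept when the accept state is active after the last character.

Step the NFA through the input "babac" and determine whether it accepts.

Answer: ACCEPT

Derivation:
S₀ = ε-closure({0}) = {0,2,4,10,12}
'b' @ 1: {1,3,4,5,6,7,8,11,12,13}  ✓accept
'a' @ 2: {1,3,4,7,8,9}  ✓accept
'b' @ 3: {1,3,4,5,6,7,8,9}  ✓accept
'a' @ 4: {1,3,4,7,8,9}  ✓accept
'c' @ 5: {1,3,4,7,8,9}  ✓accept
end set {1,3,4,7,8,9} — state 1 in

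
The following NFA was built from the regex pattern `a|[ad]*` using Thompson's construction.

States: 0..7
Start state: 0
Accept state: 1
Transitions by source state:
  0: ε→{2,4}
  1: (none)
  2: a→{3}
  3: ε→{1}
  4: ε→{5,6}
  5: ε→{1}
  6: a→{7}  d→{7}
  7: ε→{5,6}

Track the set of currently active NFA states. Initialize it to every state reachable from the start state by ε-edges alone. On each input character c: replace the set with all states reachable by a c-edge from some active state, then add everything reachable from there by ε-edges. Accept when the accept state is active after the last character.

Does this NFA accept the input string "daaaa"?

Answer: ACCEPT

Derivation:
start: ε-closure({0}) = {0,1,2,4,5,6}
'd' @ 1: {1,5,6,7}  ✓accept
'a' @ 2: {1,5,6,7}  ✓accept
'a' @ 3: {1,5,6,7}  ✓accept
'a' @ 4: {1,5,6,7}  ✓accept
'a' @ 5: {1,5,6,7}  ✓accept
after full input: {1,5,6,7}  (accept=1 in)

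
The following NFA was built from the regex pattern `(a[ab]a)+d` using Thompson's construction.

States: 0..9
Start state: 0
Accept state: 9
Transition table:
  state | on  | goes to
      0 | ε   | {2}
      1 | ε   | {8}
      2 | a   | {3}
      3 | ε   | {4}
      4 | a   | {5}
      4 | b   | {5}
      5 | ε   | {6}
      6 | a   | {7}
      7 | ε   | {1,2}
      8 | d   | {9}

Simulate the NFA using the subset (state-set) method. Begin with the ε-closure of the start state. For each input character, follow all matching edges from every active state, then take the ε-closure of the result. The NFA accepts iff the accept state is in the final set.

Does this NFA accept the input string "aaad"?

S₀ = ε-closure({0}) = {0,2}
'a' @ 1: {3,4}
'a' @ 2: {5,6}
'a' @ 3: {1,2,7,8}
'd' @ 4: {9}  ✓accept
end set {9} — state 9 in

Answer: ACCEPT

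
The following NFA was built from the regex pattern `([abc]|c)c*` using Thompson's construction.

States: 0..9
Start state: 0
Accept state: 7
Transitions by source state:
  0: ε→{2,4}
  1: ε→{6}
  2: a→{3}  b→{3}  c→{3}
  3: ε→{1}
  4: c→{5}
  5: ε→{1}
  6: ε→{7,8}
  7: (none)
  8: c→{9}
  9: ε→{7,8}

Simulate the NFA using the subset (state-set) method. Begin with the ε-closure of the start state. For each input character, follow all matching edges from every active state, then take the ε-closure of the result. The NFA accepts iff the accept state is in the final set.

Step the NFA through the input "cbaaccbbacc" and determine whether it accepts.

S₀ = ε-closure({0}) = {0,2,4}
'c' @ 1: {1,3,5,6,7,8}  (accept∈set)
'b' @ 2: {}  — state set empty
rest 'aaccbbacc' ignored (set empty)
final: {}; accept 7 not in set

Answer: REJECT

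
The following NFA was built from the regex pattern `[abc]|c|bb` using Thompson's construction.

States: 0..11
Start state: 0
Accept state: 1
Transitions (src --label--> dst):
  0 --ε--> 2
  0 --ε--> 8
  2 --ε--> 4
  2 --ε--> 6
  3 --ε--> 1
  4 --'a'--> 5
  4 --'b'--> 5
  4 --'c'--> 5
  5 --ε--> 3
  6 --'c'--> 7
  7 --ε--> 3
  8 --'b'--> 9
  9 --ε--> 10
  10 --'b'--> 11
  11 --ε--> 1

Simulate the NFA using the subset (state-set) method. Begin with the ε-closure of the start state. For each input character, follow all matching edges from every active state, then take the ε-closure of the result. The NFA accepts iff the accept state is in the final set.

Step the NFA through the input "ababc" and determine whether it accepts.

Answer: REJECT

Derivation:
start: ε-closure({0}) = {0,2,4,6,8}
'a' @ 1: {1,3,5}  ✓accept
'b' @ 2: {}  — no active states
rest 'abc' ignored (set empty)
final: {}; accept 1 not in set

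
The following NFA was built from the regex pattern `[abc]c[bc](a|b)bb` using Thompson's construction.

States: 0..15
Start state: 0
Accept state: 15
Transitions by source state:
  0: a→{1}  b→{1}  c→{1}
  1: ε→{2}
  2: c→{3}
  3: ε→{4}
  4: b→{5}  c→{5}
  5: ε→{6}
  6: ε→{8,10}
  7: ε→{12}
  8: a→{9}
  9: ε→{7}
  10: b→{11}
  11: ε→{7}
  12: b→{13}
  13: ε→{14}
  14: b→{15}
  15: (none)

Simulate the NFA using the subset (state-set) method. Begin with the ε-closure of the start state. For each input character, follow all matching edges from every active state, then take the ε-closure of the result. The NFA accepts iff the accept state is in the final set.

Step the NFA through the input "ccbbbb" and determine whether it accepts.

Answer: ACCEPT

Steps:
S₀ = ε-closure({0}) = {0}
'c' @ 1: {1,2}
'c' @ 2: {3,4}
'b' @ 3: {5,6,8,10}
'b' @ 4: {7,11,12}
'b' @ 5: {13,14}
'b' @ 6: {15}  ✓accept
after full input: {15}  (accept=15 in)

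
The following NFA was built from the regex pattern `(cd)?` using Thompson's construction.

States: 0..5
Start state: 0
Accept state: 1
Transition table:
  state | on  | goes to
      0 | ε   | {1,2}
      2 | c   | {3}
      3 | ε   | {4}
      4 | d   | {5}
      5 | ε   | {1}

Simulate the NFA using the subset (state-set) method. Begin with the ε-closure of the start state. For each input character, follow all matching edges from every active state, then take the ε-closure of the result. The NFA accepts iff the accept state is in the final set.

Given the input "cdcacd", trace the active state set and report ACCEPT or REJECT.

Answer: REJECT

Steps:
initial (ε-close {0}): {0,1,2}
'c' @ 1: {3,4}
'd' @ 2: {1,5}  ✓accept
'c' @ 3: {}  — no active states
rest 'acd' ignored (set empty)
end set {} — state 1 not in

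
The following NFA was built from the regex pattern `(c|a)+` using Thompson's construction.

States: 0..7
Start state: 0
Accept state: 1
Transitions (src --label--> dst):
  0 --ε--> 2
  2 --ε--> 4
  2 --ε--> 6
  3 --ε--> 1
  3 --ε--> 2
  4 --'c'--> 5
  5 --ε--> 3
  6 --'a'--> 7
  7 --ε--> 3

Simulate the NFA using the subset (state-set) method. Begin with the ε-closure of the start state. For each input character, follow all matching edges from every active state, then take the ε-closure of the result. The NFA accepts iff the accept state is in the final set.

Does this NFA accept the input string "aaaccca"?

initial (ε-close {0}): {0,2,4,6}
'a' @ 1: {1,2,3,4,6,7}  (accept∈set)
'a' @ 2: {1,2,3,4,6,7}  (accept∈set)
'a' @ 3: {1,2,3,4,6,7}  (accept∈set)
'c' @ 4: {1,2,3,4,5,6}  (accept∈set)
'c' @ 5: {1,2,3,4,5,6}  (accept∈set)
'c' @ 6: {1,2,3,4,5,6}  (accept∈set)
'a' @ 7: {1,2,3,4,6,7}  (accept∈set)
end set {1,2,3,4,6,7} — state 1 in

Answer: ACCEPT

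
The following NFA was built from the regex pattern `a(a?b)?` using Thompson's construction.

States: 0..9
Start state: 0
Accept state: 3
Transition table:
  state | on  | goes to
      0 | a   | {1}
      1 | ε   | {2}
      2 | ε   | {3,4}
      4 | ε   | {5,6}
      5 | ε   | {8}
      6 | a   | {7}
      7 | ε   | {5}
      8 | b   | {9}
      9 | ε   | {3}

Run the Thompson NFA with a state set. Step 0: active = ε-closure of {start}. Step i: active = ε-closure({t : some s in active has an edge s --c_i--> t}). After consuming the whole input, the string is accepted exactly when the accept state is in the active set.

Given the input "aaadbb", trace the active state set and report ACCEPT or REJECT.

Answer: REJECT

Trace:
start: ε-closure({0}) = {0}
'a' @ 1: {1,2,3,4,5,6,8}  [accepting]
'a' @ 2: {5,7,8}
'a' @ 3: {}  — no active states
rest 'dbb' ignored (set empty)
final: {}; accept 3 not in set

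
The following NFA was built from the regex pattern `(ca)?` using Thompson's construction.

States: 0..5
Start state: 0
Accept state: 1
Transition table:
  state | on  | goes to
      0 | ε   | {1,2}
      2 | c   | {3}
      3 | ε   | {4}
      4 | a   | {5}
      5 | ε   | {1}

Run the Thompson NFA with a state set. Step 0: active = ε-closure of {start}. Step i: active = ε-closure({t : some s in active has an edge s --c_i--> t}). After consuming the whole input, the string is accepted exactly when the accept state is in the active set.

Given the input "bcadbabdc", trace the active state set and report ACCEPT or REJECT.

Answer: REJECT

Steps:
start: ε-closure({0}) = {0,1,2}
'b' @ 1: {}  — dead — no transitions
rest 'cadbabdc' ignored (set empty)
after full input: {}  (accept=1 not in)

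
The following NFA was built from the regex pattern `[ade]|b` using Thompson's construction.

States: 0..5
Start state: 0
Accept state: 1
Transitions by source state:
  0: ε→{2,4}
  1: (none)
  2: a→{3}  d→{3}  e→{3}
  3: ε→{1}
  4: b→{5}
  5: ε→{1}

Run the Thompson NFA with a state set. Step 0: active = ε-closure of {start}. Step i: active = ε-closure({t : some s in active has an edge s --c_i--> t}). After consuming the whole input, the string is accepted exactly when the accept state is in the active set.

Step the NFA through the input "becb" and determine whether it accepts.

Answer: REJECT

Trace:
start: ε-closure({0}) = {0,2,4}
'b' @ 1: {1,5}  ✓accept
'e' @ 2: {}  — no active states
rest 'cb' ignored (set empty)
final: {}; accept 1 not in set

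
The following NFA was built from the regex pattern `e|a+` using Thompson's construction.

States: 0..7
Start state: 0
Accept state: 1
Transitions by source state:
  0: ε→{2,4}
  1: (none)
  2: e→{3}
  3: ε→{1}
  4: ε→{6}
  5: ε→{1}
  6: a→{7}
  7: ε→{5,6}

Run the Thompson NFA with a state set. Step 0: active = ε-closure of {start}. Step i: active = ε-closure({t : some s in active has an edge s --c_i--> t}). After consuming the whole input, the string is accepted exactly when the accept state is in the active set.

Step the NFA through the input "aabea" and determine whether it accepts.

initial (ε-close {0}): {0,2,4,6}
'a' @ 1: {1,5,6,7}  [accepting]
'a' @ 2: {1,5,6,7}  [accepting]
'b' @ 3: {}  — dead — no transitions
rest 'ea' ignored (set empty)
final: {}; accept 1 not in set

Answer: REJECT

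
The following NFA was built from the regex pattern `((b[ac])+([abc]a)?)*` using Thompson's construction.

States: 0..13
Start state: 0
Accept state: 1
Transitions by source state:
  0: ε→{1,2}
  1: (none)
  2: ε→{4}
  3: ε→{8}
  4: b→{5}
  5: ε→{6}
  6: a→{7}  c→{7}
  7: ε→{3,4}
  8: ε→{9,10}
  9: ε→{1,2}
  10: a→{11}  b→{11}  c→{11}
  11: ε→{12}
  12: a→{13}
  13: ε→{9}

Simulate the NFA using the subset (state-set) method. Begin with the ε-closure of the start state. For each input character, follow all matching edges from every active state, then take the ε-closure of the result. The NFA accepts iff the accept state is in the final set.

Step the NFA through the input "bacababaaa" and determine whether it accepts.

Answer: ACCEPT

Derivation:
start: ε-closure({0}) = {0,1,2,4}
'b' @ 1: {5,6}
'a' @ 2: {1,2,3,4,7,8,9,10}  ✓accept
'c' @ 3: {11,12}
'a' @ 4: {1,2,4,9,13}  ✓accept
'b' @ 5: {5,6}
'a' @ 6: {1,2,3,4,7,8,9,10}  ✓accept
'b' @ 7: {5,6,11,12}
'a' @ 8: {1,2,3,4,7,8,9,10,13}  ✓accept
'a' @ 9: {11,12}
'a' @ 10: {1,2,4,9,13}  ✓accept
final: {1,2,4,9,13}; accept 1 in set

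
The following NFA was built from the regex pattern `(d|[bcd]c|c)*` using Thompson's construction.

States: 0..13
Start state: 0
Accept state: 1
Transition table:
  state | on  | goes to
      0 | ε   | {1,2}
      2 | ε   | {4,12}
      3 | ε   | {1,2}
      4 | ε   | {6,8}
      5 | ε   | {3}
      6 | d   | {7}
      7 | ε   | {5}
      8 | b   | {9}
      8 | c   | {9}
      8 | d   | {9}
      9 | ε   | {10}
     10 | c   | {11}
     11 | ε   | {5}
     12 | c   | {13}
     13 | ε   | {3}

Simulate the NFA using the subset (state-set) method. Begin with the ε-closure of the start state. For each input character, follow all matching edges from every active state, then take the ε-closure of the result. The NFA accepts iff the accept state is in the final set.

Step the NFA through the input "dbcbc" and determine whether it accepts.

start: ε-closure({0}) = {0,1,2,4,6,8,12}
'd' @ 1: {1,2,3,4,5,6,7,8,9,10,12}  [accepting]
'b' @ 2: {9,10}
'c' @ 3: {1,2,3,4,5,6,8,11,12}  [accepting]
'b' @ 4: {9,10}
'c' @ 5: {1,2,3,4,5,6,8,11,12}  [accepting]
final: {1,2,3,4,5,6,8,11,12}; accept 1 in set

Answer: ACCEPT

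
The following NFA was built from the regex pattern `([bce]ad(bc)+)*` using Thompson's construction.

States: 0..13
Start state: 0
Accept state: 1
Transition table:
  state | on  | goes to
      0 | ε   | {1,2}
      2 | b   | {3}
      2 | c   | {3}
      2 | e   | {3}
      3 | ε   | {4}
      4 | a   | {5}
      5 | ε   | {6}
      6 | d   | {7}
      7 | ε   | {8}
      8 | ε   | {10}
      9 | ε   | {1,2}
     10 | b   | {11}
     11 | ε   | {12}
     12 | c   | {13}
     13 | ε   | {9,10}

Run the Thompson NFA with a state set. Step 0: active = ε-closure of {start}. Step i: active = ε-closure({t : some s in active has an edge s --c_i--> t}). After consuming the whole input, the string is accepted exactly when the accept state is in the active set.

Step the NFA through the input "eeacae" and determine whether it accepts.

Answer: REJECT

Derivation:
start: ε-closure({0}) = {0,1,2}
'e' @ 1: {3,4}
'e' @ 2: {}  — no active states
rest 'acae' ignored (set empty)
final: {}; accept 1 not in set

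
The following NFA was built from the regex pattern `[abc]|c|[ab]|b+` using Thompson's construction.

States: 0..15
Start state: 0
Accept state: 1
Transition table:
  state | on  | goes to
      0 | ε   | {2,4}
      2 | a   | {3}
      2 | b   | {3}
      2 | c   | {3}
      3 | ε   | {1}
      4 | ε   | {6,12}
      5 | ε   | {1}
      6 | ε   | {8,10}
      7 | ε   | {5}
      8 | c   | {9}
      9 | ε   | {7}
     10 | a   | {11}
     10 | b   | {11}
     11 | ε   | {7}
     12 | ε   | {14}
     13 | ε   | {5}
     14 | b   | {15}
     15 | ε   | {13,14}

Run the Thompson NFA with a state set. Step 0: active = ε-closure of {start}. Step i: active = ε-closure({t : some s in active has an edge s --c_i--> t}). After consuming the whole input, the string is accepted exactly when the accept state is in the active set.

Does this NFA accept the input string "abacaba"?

Answer: REJECT

Derivation:
initial (ε-close {0}): {0,2,4,6,8,10,12,14}
'a' @ 1: {1,3,5,7,11}  (accept∈set)
'b' @ 2: {}  — state set empty
rest 'acaba' ignored (set empty)
end set {} — state 1 not in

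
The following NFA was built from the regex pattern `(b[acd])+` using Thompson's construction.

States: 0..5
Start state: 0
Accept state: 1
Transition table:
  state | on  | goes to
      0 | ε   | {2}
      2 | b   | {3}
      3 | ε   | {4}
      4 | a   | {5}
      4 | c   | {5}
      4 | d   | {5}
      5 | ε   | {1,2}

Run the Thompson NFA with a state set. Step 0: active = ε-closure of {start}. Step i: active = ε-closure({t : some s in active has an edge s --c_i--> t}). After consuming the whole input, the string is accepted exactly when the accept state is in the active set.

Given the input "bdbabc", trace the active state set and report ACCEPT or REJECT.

Answer: ACCEPT

Trace:
initial (ε-close {0}): {0,2}
'b' @ 1: {3,4}
'd' @ 2: {1,2,5}  (accept∈set)
'b' @ 3: {3,4}
'a' @ 4: {1,2,5}  (accept∈set)
'b' @ 5: {3,4}
'c' @ 6: {1,2,5}  (accept∈set)
end set {1,2,5} — state 1 in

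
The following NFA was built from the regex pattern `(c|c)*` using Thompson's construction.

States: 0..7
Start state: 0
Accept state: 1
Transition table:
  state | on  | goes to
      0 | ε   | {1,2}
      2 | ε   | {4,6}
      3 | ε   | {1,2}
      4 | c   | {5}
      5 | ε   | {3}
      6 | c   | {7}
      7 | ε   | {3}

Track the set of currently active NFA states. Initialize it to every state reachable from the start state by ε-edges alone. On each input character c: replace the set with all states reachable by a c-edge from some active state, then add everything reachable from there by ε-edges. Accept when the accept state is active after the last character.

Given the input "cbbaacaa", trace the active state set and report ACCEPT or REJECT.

Answer: REJECT

Steps:
initial (ε-close {0}): {0,1,2,4,6}
'c' @ 1: {1,2,3,4,5,6,7}  (accept∈set)
'b' @ 2: {}  — dead — no transitions
rest 'baacaa' ignored (set empty)
end set {} — state 1 not in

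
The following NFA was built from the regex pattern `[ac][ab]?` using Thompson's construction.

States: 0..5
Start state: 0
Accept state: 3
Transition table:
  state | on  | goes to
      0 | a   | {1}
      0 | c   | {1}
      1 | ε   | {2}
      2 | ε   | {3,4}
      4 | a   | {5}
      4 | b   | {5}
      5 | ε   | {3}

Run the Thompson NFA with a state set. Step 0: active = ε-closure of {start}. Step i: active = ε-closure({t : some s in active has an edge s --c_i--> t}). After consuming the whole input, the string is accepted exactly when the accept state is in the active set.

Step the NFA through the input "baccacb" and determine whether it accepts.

start: ε-closure({0}) = {0}
'b' @ 1: {}  — no active states
rest 'accacb' ignored (set empty)
end set {} — state 3 not in

Answer: REJECT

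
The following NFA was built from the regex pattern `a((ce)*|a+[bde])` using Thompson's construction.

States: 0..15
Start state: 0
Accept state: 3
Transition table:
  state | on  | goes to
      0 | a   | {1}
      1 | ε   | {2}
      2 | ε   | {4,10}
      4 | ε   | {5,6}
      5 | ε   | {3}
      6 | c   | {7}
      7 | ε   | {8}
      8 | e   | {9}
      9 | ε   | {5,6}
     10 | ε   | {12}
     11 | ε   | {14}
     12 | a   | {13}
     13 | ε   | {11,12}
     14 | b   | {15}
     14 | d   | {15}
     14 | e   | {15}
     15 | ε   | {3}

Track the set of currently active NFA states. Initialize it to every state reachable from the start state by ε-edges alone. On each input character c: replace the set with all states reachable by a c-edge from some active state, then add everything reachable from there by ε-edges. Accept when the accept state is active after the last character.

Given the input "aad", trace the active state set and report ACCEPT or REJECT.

S₀ = ε-closure({0}) = {0}
'a' @ 1: {1,2,3,4,5,6,10,12}  ✓accept
'a' @ 2: {11,12,13,14}
'd' @ 3: {3,15}  ✓accept
after full input: {3,15}  (accept=3 in)

Answer: ACCEPT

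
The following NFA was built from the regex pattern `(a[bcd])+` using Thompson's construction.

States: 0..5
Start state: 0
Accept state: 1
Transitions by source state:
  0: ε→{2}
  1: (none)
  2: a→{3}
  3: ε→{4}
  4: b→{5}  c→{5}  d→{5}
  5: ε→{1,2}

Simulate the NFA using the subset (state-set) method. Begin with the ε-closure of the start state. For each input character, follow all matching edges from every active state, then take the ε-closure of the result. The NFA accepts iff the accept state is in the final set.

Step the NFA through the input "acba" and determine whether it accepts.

Answer: REJECT

Derivation:
initial (ε-close {0}): {0,2}
'a' @ 1: {3,4}
'c' @ 2: {1,2,5}  [accepting]
'b' @ 3: {}  — state set empty
rest 'a' ignored (set empty)
after full input: {}  (accept=1 not in)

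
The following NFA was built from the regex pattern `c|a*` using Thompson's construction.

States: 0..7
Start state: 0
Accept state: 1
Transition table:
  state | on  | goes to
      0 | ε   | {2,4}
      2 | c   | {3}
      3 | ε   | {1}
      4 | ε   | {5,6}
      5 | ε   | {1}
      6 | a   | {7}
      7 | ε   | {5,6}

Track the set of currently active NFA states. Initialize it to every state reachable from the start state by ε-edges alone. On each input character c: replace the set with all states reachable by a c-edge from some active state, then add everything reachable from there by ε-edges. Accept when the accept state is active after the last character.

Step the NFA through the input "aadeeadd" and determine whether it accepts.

S₀ = ε-closure({0}) = {0,1,2,4,5,6}
'a' @ 1: {1,5,6,7}  ✓accept
'a' @ 2: {1,5,6,7}  ✓accept
'd' @ 3: {}  — no active states
rest 'eeadd' ignored (set empty)
end set {} — state 1 not in

Answer: REJECT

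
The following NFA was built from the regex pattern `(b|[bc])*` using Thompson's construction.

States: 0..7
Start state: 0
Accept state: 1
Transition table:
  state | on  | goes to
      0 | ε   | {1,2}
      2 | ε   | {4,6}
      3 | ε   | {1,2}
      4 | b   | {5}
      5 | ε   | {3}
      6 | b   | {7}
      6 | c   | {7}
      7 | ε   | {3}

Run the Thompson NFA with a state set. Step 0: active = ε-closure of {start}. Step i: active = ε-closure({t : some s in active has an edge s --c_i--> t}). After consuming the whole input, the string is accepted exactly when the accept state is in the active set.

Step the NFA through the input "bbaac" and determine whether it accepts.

Answer: REJECT

Derivation:
S₀ = ε-closure({0}) = {0,1,2,4,6}
'b' @ 1: {1,2,3,4,5,6,7}  [accepting]
'b' @ 2: {1,2,3,4,5,6,7}  [accepting]
'a' @ 3: {}  — state set empty
rest 'ac' ignored (set empty)
end set {} — state 1 not in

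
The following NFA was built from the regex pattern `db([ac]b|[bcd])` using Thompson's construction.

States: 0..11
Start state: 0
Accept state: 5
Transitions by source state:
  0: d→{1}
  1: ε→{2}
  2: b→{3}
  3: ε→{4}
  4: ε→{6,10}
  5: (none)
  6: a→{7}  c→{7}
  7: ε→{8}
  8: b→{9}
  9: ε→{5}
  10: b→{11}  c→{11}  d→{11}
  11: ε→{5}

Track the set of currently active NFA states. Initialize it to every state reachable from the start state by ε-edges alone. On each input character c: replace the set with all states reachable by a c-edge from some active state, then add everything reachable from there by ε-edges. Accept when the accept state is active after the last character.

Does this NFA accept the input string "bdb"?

S₀ = ε-closure({0}) = {0}
'b' @ 1: {}  — no active states
rest 'db' ignored (set empty)
end set {} — state 5 not in

Answer: REJECT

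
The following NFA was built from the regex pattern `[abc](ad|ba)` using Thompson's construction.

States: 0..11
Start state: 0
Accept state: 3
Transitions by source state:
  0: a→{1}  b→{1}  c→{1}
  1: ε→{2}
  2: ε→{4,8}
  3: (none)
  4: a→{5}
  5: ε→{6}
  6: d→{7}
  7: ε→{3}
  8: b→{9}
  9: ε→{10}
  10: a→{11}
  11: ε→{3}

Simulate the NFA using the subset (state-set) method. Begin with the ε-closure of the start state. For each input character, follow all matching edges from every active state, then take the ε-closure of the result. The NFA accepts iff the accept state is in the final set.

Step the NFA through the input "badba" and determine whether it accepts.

Answer: REJECT

Trace:
S₀ = ε-closure({0}) = {0}
'b' @ 1: {1,2,4,8}
'a' @ 2: {5,6}
'd' @ 3: {3,7}  [accepting]
'b' @ 4: {}  — state set empty
rest 'a' ignored (set empty)
final: {}; accept 3 not in set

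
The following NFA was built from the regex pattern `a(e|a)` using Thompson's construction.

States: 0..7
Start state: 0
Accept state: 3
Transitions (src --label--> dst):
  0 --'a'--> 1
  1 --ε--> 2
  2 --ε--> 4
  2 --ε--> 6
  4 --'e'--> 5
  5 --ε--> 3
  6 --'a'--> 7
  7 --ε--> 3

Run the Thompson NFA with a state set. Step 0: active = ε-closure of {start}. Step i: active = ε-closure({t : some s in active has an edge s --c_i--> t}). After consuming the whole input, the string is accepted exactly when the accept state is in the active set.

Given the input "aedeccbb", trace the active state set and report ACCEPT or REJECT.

Answer: REJECT

Steps:
S₀ = ε-closure({0}) = {0}
'a' @ 1: {1,2,4,6}
'e' @ 2: {3,5}  [accepting]
'd' @ 3: {}  — dead — no transitions
rest 'eccbb' ignored (set empty)
after full input: {}  (accept=3 not in)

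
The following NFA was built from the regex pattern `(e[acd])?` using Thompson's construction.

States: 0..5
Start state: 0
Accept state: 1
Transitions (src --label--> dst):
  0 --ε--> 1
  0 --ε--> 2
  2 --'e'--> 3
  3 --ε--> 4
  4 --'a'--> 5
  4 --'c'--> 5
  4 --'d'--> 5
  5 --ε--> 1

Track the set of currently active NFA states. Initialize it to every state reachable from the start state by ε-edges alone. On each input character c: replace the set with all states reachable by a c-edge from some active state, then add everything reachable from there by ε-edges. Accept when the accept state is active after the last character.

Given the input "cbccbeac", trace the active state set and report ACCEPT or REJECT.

S₀ = ε-closure({0}) = {0,1,2}
'c' @ 1: {}  — no active states
rest 'bccbeac' ignored (set empty)
end set {} — state 1 not in

Answer: REJECT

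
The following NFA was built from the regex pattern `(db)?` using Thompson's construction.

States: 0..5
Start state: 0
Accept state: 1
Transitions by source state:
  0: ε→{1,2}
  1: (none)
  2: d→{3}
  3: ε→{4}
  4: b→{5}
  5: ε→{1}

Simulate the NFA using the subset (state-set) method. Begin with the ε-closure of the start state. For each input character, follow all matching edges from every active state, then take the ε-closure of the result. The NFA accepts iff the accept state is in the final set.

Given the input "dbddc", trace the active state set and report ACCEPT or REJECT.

Answer: REJECT

Steps:
initial (ε-close {0}): {0,1,2}
'd' @ 1: {3,4}
'b' @ 2: {1,5}  [accepting]
'd' @ 3: {}  — no active states
rest 'dc' ignored (set empty)
final: {}; accept 1 not in set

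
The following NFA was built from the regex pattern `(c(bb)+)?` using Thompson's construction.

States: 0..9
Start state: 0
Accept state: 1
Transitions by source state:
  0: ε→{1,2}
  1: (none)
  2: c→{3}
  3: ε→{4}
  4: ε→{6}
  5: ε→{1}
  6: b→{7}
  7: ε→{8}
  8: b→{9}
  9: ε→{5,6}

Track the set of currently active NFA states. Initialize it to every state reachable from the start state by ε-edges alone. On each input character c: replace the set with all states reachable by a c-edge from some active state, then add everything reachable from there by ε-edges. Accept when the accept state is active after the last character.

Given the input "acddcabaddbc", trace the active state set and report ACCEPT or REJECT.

initial (ε-close {0}): {0,1,2}
'a' @ 1: {}  — dead — no transitions
rest 'cddcabaddbc' ignored (set empty)
end set {} — state 1 not in

Answer: REJECT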